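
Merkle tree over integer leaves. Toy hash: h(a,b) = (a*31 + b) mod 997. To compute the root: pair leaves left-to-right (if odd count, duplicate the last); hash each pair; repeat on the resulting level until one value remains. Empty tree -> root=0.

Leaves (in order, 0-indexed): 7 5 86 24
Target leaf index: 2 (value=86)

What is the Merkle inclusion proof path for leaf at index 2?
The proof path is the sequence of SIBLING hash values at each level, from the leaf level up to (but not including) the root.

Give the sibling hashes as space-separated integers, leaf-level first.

Answer: 24 222

Derivation:
L0 (leaves): [7, 5, 86, 24], target index=2
L1: h(7,5)=(7*31+5)%997=222 [pair 0] h(86,24)=(86*31+24)%997=696 [pair 1] -> [222, 696]
  Sibling for proof at L0: 24
L2: h(222,696)=(222*31+696)%997=599 [pair 0] -> [599]
  Sibling for proof at L1: 222
Root: 599
Proof path (sibling hashes from leaf to root): [24, 222]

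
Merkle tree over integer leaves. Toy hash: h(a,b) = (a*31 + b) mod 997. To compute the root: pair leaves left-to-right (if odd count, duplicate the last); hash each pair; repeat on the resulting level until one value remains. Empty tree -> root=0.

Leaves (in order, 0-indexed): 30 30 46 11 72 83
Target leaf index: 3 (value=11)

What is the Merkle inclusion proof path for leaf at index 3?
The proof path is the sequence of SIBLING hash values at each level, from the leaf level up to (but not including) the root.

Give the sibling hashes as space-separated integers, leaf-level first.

Answer: 46 960 302

Derivation:
L0 (leaves): [30, 30, 46, 11, 72, 83], target index=3
L1: h(30,30)=(30*31+30)%997=960 [pair 0] h(46,11)=(46*31+11)%997=440 [pair 1] h(72,83)=(72*31+83)%997=321 [pair 2] -> [960, 440, 321]
  Sibling for proof at L0: 46
L2: h(960,440)=(960*31+440)%997=290 [pair 0] h(321,321)=(321*31+321)%997=302 [pair 1] -> [290, 302]
  Sibling for proof at L1: 960
L3: h(290,302)=(290*31+302)%997=319 [pair 0] -> [319]
  Sibling for proof at L2: 302
Root: 319
Proof path (sibling hashes from leaf to root): [46, 960, 302]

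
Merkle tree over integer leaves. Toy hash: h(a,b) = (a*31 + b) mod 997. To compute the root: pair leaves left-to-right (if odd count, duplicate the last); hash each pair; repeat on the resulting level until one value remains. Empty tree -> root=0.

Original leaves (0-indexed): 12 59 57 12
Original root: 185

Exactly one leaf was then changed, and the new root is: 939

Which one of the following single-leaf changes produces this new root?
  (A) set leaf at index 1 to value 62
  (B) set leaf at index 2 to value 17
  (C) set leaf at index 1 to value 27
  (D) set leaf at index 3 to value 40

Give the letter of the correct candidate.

Original leaves: [12, 59, 57, 12]
Target new root: 939
Try each candidate change and compute the resulting root:
Candidate A: set leaf[1] = 62 -> leaves = [12, 62, 57, 12]
  L0: [12, 62, 57, 12]
  L1: h(12,62)=(12*31+62)%997=434 h(57,12)=(57*31+12)%997=782 -> [434, 782]
  L2: h(434,782)=(434*31+782)%997=278 -> [278]
  root = 278 != target 939
Candidate B: set leaf[2] = 17 -> leaves = [12, 59, 17, 12]
  L0: [12, 59, 17, 12]
  L1: h(12,59)=(12*31+59)%997=431 h(17,12)=(17*31+12)%997=539 -> [431, 539]
  L2: h(431,539)=(431*31+539)%997=939 -> [939]
  root = 939 == target 939  ** MATCH **
Candidate C: set leaf[1] = 27 -> leaves = [12, 27, 57, 12]
  L0: [12, 27, 57, 12]
  L1: h(12,27)=(12*31+27)%997=399 h(57,12)=(57*31+12)%997=782 -> [399, 782]
  L2: h(399,782)=(399*31+782)%997=190 -> [190]
  root = 190 != target 939
Candidate D: set leaf[3] = 40 -> leaves = [12, 59, 57, 40]
  L0: [12, 59, 57, 40]
  L1: h(12,59)=(12*31+59)%997=431 h(57,40)=(57*31+40)%997=810 -> [431, 810]
  L2: h(431,810)=(431*31+810)%997=213 -> [213]
  root = 213 != target 939
Candidate B produces the target root.

Answer: B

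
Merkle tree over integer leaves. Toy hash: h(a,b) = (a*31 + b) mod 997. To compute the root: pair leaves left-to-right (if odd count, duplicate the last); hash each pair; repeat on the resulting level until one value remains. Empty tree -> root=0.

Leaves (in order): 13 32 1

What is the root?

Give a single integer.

Answer: 556

Derivation:
L0: [13, 32, 1]
L1: h(13,32)=(13*31+32)%997=435 h(1,1)=(1*31+1)%997=32 -> [435, 32]
L2: h(435,32)=(435*31+32)%997=556 -> [556]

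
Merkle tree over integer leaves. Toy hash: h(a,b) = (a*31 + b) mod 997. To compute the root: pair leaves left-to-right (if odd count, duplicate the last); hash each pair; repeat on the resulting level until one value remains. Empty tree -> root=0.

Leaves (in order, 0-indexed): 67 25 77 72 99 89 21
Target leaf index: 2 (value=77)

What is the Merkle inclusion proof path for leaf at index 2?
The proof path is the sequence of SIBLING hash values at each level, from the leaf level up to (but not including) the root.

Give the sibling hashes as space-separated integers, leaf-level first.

Answer: 72 108 864

Derivation:
L0 (leaves): [67, 25, 77, 72, 99, 89, 21], target index=2
L1: h(67,25)=(67*31+25)%997=108 [pair 0] h(77,72)=(77*31+72)%997=465 [pair 1] h(99,89)=(99*31+89)%997=167 [pair 2] h(21,21)=(21*31+21)%997=672 [pair 3] -> [108, 465, 167, 672]
  Sibling for proof at L0: 72
L2: h(108,465)=(108*31+465)%997=822 [pair 0] h(167,672)=(167*31+672)%997=864 [pair 1] -> [822, 864]
  Sibling for proof at L1: 108
L3: h(822,864)=(822*31+864)%997=424 [pair 0] -> [424]
  Sibling for proof at L2: 864
Root: 424
Proof path (sibling hashes from leaf to root): [72, 108, 864]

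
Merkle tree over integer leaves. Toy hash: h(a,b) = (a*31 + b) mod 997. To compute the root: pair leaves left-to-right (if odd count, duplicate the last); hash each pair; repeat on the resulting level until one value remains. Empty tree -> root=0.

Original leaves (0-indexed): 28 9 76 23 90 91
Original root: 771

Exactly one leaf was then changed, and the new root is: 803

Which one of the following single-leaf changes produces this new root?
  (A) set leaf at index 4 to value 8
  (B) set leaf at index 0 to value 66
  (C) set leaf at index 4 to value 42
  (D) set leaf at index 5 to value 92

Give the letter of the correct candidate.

Answer: D

Derivation:
Original leaves: [28, 9, 76, 23, 90, 91]
Target new root: 803
Try each candidate change and compute the resulting root:
Candidate A: set leaf[4] = 8 -> leaves = [28, 9, 76, 23, 8, 91]
  L0: [28, 9, 76, 23, 8, 91]
  L1: h(28,9)=(28*31+9)%997=877 h(76,23)=(76*31+23)%997=385 h(8,91)=(8*31+91)%997=339 -> [877, 385, 339]
  L2: h(877,385)=(877*31+385)%997=653 h(339,339)=(339*31+339)%997=878 -> [653, 878]
  L3: h(653,878)=(653*31+878)%997=184 -> [184]
  root = 184 != target 803
Candidate B: set leaf[0] = 66 -> leaves = [66, 9, 76, 23, 90, 91]
  L0: [66, 9, 76, 23, 90, 91]
  L1: h(66,9)=(66*31+9)%997=61 h(76,23)=(76*31+23)%997=385 h(90,91)=(90*31+91)%997=887 -> [61, 385, 887]
  L2: h(61,385)=(61*31+385)%997=282 h(887,887)=(887*31+887)%997=468 -> [282, 468]
  L3: h(282,468)=(282*31+468)%997=237 -> [237]
  root = 237 != target 803
Candidate C: set leaf[4] = 42 -> leaves = [28, 9, 76, 23, 42, 91]
  L0: [28, 9, 76, 23, 42, 91]
  L1: h(28,9)=(28*31+9)%997=877 h(76,23)=(76*31+23)%997=385 h(42,91)=(42*31+91)%997=396 -> [877, 385, 396]
  L2: h(877,385)=(877*31+385)%997=653 h(396,396)=(396*31+396)%997=708 -> [653, 708]
  L3: h(653,708)=(653*31+708)%997=14 -> [14]
  root = 14 != target 803
Candidate D: set leaf[5] = 92 -> leaves = [28, 9, 76, 23, 90, 92]
  L0: [28, 9, 76, 23, 90, 92]
  L1: h(28,9)=(28*31+9)%997=877 h(76,23)=(76*31+23)%997=385 h(90,92)=(90*31+92)%997=888 -> [877, 385, 888]
  L2: h(877,385)=(877*31+385)%997=653 h(888,888)=(888*31+888)%997=500 -> [653, 500]
  L3: h(653,500)=(653*31+500)%997=803 -> [803]
  root = 803 == target 803  ** MATCH **
Candidate D produces the target root.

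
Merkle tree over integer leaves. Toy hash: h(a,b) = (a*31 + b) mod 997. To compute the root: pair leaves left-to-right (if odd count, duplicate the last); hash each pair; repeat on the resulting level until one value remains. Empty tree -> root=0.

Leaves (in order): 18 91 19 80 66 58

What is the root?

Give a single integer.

Answer: 895

Derivation:
L0: [18, 91, 19, 80, 66, 58]
L1: h(18,91)=(18*31+91)%997=649 h(19,80)=(19*31+80)%997=669 h(66,58)=(66*31+58)%997=110 -> [649, 669, 110]
L2: h(649,669)=(649*31+669)%997=848 h(110,110)=(110*31+110)%997=529 -> [848, 529]
L3: h(848,529)=(848*31+529)%997=895 -> [895]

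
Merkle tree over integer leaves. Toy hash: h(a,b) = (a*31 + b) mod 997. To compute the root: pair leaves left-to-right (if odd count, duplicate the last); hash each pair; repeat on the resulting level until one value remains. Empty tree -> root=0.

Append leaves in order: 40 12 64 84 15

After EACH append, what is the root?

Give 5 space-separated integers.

After append 40 (leaves=[40]):
  L0: [40]
  root=40
After append 12 (leaves=[40, 12]):
  L0: [40, 12]
  L1: h(40,12)=(40*31+12)%997=255 -> [255]
  root=255
After append 64 (leaves=[40, 12, 64]):
  L0: [40, 12, 64]
  L1: h(40,12)=(40*31+12)%997=255 h(64,64)=(64*31+64)%997=54 -> [255, 54]
  L2: h(255,54)=(255*31+54)%997=980 -> [980]
  root=980
After append 84 (leaves=[40, 12, 64, 84]):
  L0: [40, 12, 64, 84]
  L1: h(40,12)=(40*31+12)%997=255 h(64,84)=(64*31+84)%997=74 -> [255, 74]
  L2: h(255,74)=(255*31+74)%997=3 -> [3]
  root=3
After append 15 (leaves=[40, 12, 64, 84, 15]):
  L0: [40, 12, 64, 84, 15]
  L1: h(40,12)=(40*31+12)%997=255 h(64,84)=(64*31+84)%997=74 h(15,15)=(15*31+15)%997=480 -> [255, 74, 480]
  L2: h(255,74)=(255*31+74)%997=3 h(480,480)=(480*31+480)%997=405 -> [3, 405]
  L3: h(3,405)=(3*31+405)%997=498 -> [498]
  root=498

Answer: 40 255 980 3 498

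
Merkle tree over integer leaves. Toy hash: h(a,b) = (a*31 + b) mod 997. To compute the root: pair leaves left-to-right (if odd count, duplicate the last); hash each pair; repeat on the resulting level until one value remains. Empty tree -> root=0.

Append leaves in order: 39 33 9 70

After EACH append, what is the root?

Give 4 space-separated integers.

After append 39 (leaves=[39]):
  L0: [39]
  root=39
After append 33 (leaves=[39, 33]):
  L0: [39, 33]
  L1: h(39,33)=(39*31+33)%997=245 -> [245]
  root=245
After append 9 (leaves=[39, 33, 9]):
  L0: [39, 33, 9]
  L1: h(39,33)=(39*31+33)%997=245 h(9,9)=(9*31+9)%997=288 -> [245, 288]
  L2: h(245,288)=(245*31+288)%997=904 -> [904]
  root=904
After append 70 (leaves=[39, 33, 9, 70]):
  L0: [39, 33, 9, 70]
  L1: h(39,33)=(39*31+33)%997=245 h(9,70)=(9*31+70)%997=349 -> [245, 349]
  L2: h(245,349)=(245*31+349)%997=965 -> [965]
  root=965

Answer: 39 245 904 965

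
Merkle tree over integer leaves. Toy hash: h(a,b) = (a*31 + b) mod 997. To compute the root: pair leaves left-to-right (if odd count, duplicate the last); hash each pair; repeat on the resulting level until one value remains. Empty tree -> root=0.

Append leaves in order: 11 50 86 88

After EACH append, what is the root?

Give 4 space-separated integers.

Answer: 11 391 915 917

Derivation:
After append 11 (leaves=[11]):
  L0: [11]
  root=11
After append 50 (leaves=[11, 50]):
  L0: [11, 50]
  L1: h(11,50)=(11*31+50)%997=391 -> [391]
  root=391
After append 86 (leaves=[11, 50, 86]):
  L0: [11, 50, 86]
  L1: h(11,50)=(11*31+50)%997=391 h(86,86)=(86*31+86)%997=758 -> [391, 758]
  L2: h(391,758)=(391*31+758)%997=915 -> [915]
  root=915
After append 88 (leaves=[11, 50, 86, 88]):
  L0: [11, 50, 86, 88]
  L1: h(11,50)=(11*31+50)%997=391 h(86,88)=(86*31+88)%997=760 -> [391, 760]
  L2: h(391,760)=(391*31+760)%997=917 -> [917]
  root=917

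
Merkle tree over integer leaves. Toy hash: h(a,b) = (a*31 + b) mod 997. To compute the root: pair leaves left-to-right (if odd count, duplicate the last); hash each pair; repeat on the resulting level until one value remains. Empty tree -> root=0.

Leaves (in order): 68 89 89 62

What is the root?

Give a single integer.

Answer: 141

Derivation:
L0: [68, 89, 89, 62]
L1: h(68,89)=(68*31+89)%997=203 h(89,62)=(89*31+62)%997=827 -> [203, 827]
L2: h(203,827)=(203*31+827)%997=141 -> [141]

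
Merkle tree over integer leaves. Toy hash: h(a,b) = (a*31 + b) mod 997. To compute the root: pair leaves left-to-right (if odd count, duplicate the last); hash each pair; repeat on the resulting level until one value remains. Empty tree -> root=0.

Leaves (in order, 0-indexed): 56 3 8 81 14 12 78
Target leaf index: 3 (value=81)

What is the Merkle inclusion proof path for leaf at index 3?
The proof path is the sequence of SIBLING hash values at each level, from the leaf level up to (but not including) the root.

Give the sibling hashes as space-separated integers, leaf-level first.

L0 (leaves): [56, 3, 8, 81, 14, 12, 78], target index=3
L1: h(56,3)=(56*31+3)%997=742 [pair 0] h(8,81)=(8*31+81)%997=329 [pair 1] h(14,12)=(14*31+12)%997=446 [pair 2] h(78,78)=(78*31+78)%997=502 [pair 3] -> [742, 329, 446, 502]
  Sibling for proof at L0: 8
L2: h(742,329)=(742*31+329)%997=400 [pair 0] h(446,502)=(446*31+502)%997=370 [pair 1] -> [400, 370]
  Sibling for proof at L1: 742
L3: h(400,370)=(400*31+370)%997=806 [pair 0] -> [806]
  Sibling for proof at L2: 370
Root: 806
Proof path (sibling hashes from leaf to root): [8, 742, 370]

Answer: 8 742 370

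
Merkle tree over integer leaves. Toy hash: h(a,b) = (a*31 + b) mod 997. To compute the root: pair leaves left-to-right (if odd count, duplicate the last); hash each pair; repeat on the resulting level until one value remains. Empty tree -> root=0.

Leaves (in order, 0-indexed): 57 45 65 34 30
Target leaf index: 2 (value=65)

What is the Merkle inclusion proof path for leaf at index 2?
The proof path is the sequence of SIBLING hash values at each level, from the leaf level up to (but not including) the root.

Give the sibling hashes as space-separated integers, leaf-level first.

Answer: 34 815 810

Derivation:
L0 (leaves): [57, 45, 65, 34, 30], target index=2
L1: h(57,45)=(57*31+45)%997=815 [pair 0] h(65,34)=(65*31+34)%997=55 [pair 1] h(30,30)=(30*31+30)%997=960 [pair 2] -> [815, 55, 960]
  Sibling for proof at L0: 34
L2: h(815,55)=(815*31+55)%997=395 [pair 0] h(960,960)=(960*31+960)%997=810 [pair 1] -> [395, 810]
  Sibling for proof at L1: 815
L3: h(395,810)=(395*31+810)%997=94 [pair 0] -> [94]
  Sibling for proof at L2: 810
Root: 94
Proof path (sibling hashes from leaf to root): [34, 815, 810]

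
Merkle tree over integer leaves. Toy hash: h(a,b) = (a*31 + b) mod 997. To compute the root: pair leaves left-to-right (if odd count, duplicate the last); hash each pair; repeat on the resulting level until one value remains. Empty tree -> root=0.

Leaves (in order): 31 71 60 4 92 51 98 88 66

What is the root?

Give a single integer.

L0: [31, 71, 60, 4, 92, 51, 98, 88, 66]
L1: h(31,71)=(31*31+71)%997=35 h(60,4)=(60*31+4)%997=867 h(92,51)=(92*31+51)%997=909 h(98,88)=(98*31+88)%997=135 h(66,66)=(66*31+66)%997=118 -> [35, 867, 909, 135, 118]
L2: h(35,867)=(35*31+867)%997=955 h(909,135)=(909*31+135)%997=398 h(118,118)=(118*31+118)%997=785 -> [955, 398, 785]
L3: h(955,398)=(955*31+398)%997=93 h(785,785)=(785*31+785)%997=195 -> [93, 195]
L4: h(93,195)=(93*31+195)%997=87 -> [87]

Answer: 87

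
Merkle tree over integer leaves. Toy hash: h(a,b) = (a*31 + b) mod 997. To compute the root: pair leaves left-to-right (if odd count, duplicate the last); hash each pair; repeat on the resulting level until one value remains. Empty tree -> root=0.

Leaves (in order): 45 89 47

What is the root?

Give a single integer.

Answer: 649

Derivation:
L0: [45, 89, 47]
L1: h(45,89)=(45*31+89)%997=487 h(47,47)=(47*31+47)%997=507 -> [487, 507]
L2: h(487,507)=(487*31+507)%997=649 -> [649]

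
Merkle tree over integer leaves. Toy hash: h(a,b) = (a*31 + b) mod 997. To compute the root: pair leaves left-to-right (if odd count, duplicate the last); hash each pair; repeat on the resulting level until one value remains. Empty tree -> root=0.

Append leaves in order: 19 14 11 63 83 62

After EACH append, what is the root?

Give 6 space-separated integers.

After append 19 (leaves=[19]):
  L0: [19]
  root=19
After append 14 (leaves=[19, 14]):
  L0: [19, 14]
  L1: h(19,14)=(19*31+14)%997=603 -> [603]
  root=603
After append 11 (leaves=[19, 14, 11]):
  L0: [19, 14, 11]
  L1: h(19,14)=(19*31+14)%997=603 h(11,11)=(11*31+11)%997=352 -> [603, 352]
  L2: h(603,352)=(603*31+352)%997=102 -> [102]
  root=102
After append 63 (leaves=[19, 14, 11, 63]):
  L0: [19, 14, 11, 63]
  L1: h(19,14)=(19*31+14)%997=603 h(11,63)=(11*31+63)%997=404 -> [603, 404]
  L2: h(603,404)=(603*31+404)%997=154 -> [154]
  root=154
After append 83 (leaves=[19, 14, 11, 63, 83]):
  L0: [19, 14, 11, 63, 83]
  L1: h(19,14)=(19*31+14)%997=603 h(11,63)=(11*31+63)%997=404 h(83,83)=(83*31+83)%997=662 -> [603, 404, 662]
  L2: h(603,404)=(603*31+404)%997=154 h(662,662)=(662*31+662)%997=247 -> [154, 247]
  L3: h(154,247)=(154*31+247)%997=36 -> [36]
  root=36
After append 62 (leaves=[19, 14, 11, 63, 83, 62]):
  L0: [19, 14, 11, 63, 83, 62]
  L1: h(19,14)=(19*31+14)%997=603 h(11,63)=(11*31+63)%997=404 h(83,62)=(83*31+62)%997=641 -> [603, 404, 641]
  L2: h(603,404)=(603*31+404)%997=154 h(641,641)=(641*31+641)%997=572 -> [154, 572]
  L3: h(154,572)=(154*31+572)%997=361 -> [361]
  root=361

Answer: 19 603 102 154 36 361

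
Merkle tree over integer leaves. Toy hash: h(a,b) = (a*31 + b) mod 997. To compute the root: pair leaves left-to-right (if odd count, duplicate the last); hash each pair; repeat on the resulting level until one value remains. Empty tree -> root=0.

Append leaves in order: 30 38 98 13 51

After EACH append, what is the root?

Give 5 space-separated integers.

After append 30 (leaves=[30]):
  L0: [30]
  root=30
After append 38 (leaves=[30, 38]):
  L0: [30, 38]
  L1: h(30,38)=(30*31+38)%997=968 -> [968]
  root=968
After append 98 (leaves=[30, 38, 98]):
  L0: [30, 38, 98]
  L1: h(30,38)=(30*31+38)%997=968 h(98,98)=(98*31+98)%997=145 -> [968, 145]
  L2: h(968,145)=(968*31+145)%997=243 -> [243]
  root=243
After append 13 (leaves=[30, 38, 98, 13]):
  L0: [30, 38, 98, 13]
  L1: h(30,38)=(30*31+38)%997=968 h(98,13)=(98*31+13)%997=60 -> [968, 60]
  L2: h(968,60)=(968*31+60)%997=158 -> [158]
  root=158
After append 51 (leaves=[30, 38, 98, 13, 51]):
  L0: [30, 38, 98, 13, 51]
  L1: h(30,38)=(30*31+38)%997=968 h(98,13)=(98*31+13)%997=60 h(51,51)=(51*31+51)%997=635 -> [968, 60, 635]
  L2: h(968,60)=(968*31+60)%997=158 h(635,635)=(635*31+635)%997=380 -> [158, 380]
  L3: h(158,380)=(158*31+380)%997=293 -> [293]
  root=293

Answer: 30 968 243 158 293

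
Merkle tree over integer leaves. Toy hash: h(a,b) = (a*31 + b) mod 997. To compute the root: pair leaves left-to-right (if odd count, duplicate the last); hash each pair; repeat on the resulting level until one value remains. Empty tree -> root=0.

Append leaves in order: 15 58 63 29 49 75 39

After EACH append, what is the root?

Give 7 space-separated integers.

After append 15 (leaves=[15]):
  L0: [15]
  root=15
After append 58 (leaves=[15, 58]):
  L0: [15, 58]
  L1: h(15,58)=(15*31+58)%997=523 -> [523]
  root=523
After append 63 (leaves=[15, 58, 63]):
  L0: [15, 58, 63]
  L1: h(15,58)=(15*31+58)%997=523 h(63,63)=(63*31+63)%997=22 -> [523, 22]
  L2: h(523,22)=(523*31+22)%997=283 -> [283]
  root=283
After append 29 (leaves=[15, 58, 63, 29]):
  L0: [15, 58, 63, 29]
  L1: h(15,58)=(15*31+58)%997=523 h(63,29)=(63*31+29)%997=985 -> [523, 985]
  L2: h(523,985)=(523*31+985)%997=249 -> [249]
  root=249
After append 49 (leaves=[15, 58, 63, 29, 49]):
  L0: [15, 58, 63, 29, 49]
  L1: h(15,58)=(15*31+58)%997=523 h(63,29)=(63*31+29)%997=985 h(49,49)=(49*31+49)%997=571 -> [523, 985, 571]
  L2: h(523,985)=(523*31+985)%997=249 h(571,571)=(571*31+571)%997=326 -> [249, 326]
  L3: h(249,326)=(249*31+326)%997=69 -> [69]
  root=69
After append 75 (leaves=[15, 58, 63, 29, 49, 75]):
  L0: [15, 58, 63, 29, 49, 75]
  L1: h(15,58)=(15*31+58)%997=523 h(63,29)=(63*31+29)%997=985 h(49,75)=(49*31+75)%997=597 -> [523, 985, 597]
  L2: h(523,985)=(523*31+985)%997=249 h(597,597)=(597*31+597)%997=161 -> [249, 161]
  L3: h(249,161)=(249*31+161)%997=901 -> [901]
  root=901
After append 39 (leaves=[15, 58, 63, 29, 49, 75, 39]):
  L0: [15, 58, 63, 29, 49, 75, 39]
  L1: h(15,58)=(15*31+58)%997=523 h(63,29)=(63*31+29)%997=985 h(49,75)=(49*31+75)%997=597 h(39,39)=(39*31+39)%997=251 -> [523, 985, 597, 251]
  L2: h(523,985)=(523*31+985)%997=249 h(597,251)=(597*31+251)%997=812 -> [249, 812]
  L3: h(249,812)=(249*31+812)%997=555 -> [555]
  root=555

Answer: 15 523 283 249 69 901 555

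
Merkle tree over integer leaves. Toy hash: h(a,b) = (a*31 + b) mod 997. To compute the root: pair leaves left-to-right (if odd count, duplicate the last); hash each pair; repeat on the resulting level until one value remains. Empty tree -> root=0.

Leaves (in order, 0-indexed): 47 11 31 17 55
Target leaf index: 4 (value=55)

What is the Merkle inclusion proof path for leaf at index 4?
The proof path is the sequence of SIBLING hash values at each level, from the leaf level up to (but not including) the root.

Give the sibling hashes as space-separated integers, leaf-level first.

L0 (leaves): [47, 11, 31, 17, 55], target index=4
L1: h(47,11)=(47*31+11)%997=471 [pair 0] h(31,17)=(31*31+17)%997=978 [pair 1] h(55,55)=(55*31+55)%997=763 [pair 2] -> [471, 978, 763]
  Sibling for proof at L0: 55
L2: h(471,978)=(471*31+978)%997=624 [pair 0] h(763,763)=(763*31+763)%997=488 [pair 1] -> [624, 488]
  Sibling for proof at L1: 763
L3: h(624,488)=(624*31+488)%997=889 [pair 0] -> [889]
  Sibling for proof at L2: 624
Root: 889
Proof path (sibling hashes from leaf to root): [55, 763, 624]

Answer: 55 763 624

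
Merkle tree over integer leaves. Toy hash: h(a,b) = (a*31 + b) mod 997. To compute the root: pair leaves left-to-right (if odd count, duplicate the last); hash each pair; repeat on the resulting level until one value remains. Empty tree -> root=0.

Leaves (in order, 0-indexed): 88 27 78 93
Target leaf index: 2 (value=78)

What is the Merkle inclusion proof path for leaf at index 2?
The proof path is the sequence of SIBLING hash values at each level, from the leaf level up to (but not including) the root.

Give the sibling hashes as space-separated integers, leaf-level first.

L0 (leaves): [88, 27, 78, 93], target index=2
L1: h(88,27)=(88*31+27)%997=761 [pair 0] h(78,93)=(78*31+93)%997=517 [pair 1] -> [761, 517]
  Sibling for proof at L0: 93
L2: h(761,517)=(761*31+517)%997=180 [pair 0] -> [180]
  Sibling for proof at L1: 761
Root: 180
Proof path (sibling hashes from leaf to root): [93, 761]

Answer: 93 761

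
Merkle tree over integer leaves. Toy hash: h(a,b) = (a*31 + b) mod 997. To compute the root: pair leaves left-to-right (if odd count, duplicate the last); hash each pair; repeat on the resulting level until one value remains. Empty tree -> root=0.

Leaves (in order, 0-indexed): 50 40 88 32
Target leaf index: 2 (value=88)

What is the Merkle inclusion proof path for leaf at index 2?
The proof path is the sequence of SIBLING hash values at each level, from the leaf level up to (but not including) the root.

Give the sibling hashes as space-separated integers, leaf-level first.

Answer: 32 593

Derivation:
L0 (leaves): [50, 40, 88, 32], target index=2
L1: h(50,40)=(50*31+40)%997=593 [pair 0] h(88,32)=(88*31+32)%997=766 [pair 1] -> [593, 766]
  Sibling for proof at L0: 32
L2: h(593,766)=(593*31+766)%997=206 [pair 0] -> [206]
  Sibling for proof at L1: 593
Root: 206
Proof path (sibling hashes from leaf to root): [32, 593]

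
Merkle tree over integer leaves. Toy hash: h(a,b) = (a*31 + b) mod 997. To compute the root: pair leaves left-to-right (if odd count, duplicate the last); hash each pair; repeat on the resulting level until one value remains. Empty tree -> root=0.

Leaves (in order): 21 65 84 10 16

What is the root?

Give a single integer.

Answer: 855

Derivation:
L0: [21, 65, 84, 10, 16]
L1: h(21,65)=(21*31+65)%997=716 h(84,10)=(84*31+10)%997=620 h(16,16)=(16*31+16)%997=512 -> [716, 620, 512]
L2: h(716,620)=(716*31+620)%997=882 h(512,512)=(512*31+512)%997=432 -> [882, 432]
L3: h(882,432)=(882*31+432)%997=855 -> [855]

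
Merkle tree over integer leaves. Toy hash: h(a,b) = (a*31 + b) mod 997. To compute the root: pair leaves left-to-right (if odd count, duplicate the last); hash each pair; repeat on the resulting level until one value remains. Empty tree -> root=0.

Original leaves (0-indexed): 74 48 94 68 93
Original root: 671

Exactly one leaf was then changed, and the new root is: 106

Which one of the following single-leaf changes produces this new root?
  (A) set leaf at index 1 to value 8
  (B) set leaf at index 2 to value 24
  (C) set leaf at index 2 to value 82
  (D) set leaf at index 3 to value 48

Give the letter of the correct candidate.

Answer: C

Derivation:
Original leaves: [74, 48, 94, 68, 93]
Target new root: 106
Try each candidate change and compute the resulting root:
Candidate A: set leaf[1] = 8 -> leaves = [74, 8, 94, 68, 93]
  L0: [74, 8, 94, 68, 93]
  L1: h(74,8)=(74*31+8)%997=308 h(94,68)=(94*31+68)%997=988 h(93,93)=(93*31+93)%997=982 -> [308, 988, 982]
  L2: h(308,988)=(308*31+988)%997=566 h(982,982)=(982*31+982)%997=517 -> [566, 517]
  L3: h(566,517)=(566*31+517)%997=117 -> [117]
  root = 117 != target 106
Candidate B: set leaf[2] = 24 -> leaves = [74, 48, 24, 68, 93]
  L0: [74, 48, 24, 68, 93]
  L1: h(74,48)=(74*31+48)%997=348 h(24,68)=(24*31+68)%997=812 h(93,93)=(93*31+93)%997=982 -> [348, 812, 982]
  L2: h(348,812)=(348*31+812)%997=633 h(982,982)=(982*31+982)%997=517 -> [633, 517]
  L3: h(633,517)=(633*31+517)%997=200 -> [200]
  root = 200 != target 106
Candidate C: set leaf[2] = 82 -> leaves = [74, 48, 82, 68, 93]
  L0: [74, 48, 82, 68, 93]
  L1: h(74,48)=(74*31+48)%997=348 h(82,68)=(82*31+68)%997=616 h(93,93)=(93*31+93)%997=982 -> [348, 616, 982]
  L2: h(348,616)=(348*31+616)%997=437 h(982,982)=(982*31+982)%997=517 -> [437, 517]
  L3: h(437,517)=(437*31+517)%997=106 -> [106]
  root = 106 == target 106  ** MATCH **
Candidate D: set leaf[3] = 48 -> leaves = [74, 48, 94, 48, 93]
  L0: [74, 48, 94, 48, 93]
  L1: h(74,48)=(74*31+48)%997=348 h(94,48)=(94*31+48)%997=968 h(93,93)=(93*31+93)%997=982 -> [348, 968, 982]
  L2: h(348,968)=(348*31+968)%997=789 h(982,982)=(982*31+982)%997=517 -> [789, 517]
  L3: h(789,517)=(789*31+517)%997=51 -> [51]
  root = 51 != target 106
Candidate C produces the target root.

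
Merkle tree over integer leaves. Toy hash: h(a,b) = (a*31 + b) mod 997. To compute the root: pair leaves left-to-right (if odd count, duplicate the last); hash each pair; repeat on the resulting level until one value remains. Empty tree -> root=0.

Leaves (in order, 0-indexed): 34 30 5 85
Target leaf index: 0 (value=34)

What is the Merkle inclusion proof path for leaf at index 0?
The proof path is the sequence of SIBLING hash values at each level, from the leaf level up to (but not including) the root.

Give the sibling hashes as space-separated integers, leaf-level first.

L0 (leaves): [34, 30, 5, 85], target index=0
L1: h(34,30)=(34*31+30)%997=87 [pair 0] h(5,85)=(5*31+85)%997=240 [pair 1] -> [87, 240]
  Sibling for proof at L0: 30
L2: h(87,240)=(87*31+240)%997=943 [pair 0] -> [943]
  Sibling for proof at L1: 240
Root: 943
Proof path (sibling hashes from leaf to root): [30, 240]

Answer: 30 240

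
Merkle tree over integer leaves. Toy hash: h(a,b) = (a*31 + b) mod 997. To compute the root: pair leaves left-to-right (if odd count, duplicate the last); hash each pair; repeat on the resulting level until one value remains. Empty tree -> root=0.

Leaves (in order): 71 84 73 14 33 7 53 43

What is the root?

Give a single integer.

L0: [71, 84, 73, 14, 33, 7, 53, 43]
L1: h(71,84)=(71*31+84)%997=291 h(73,14)=(73*31+14)%997=283 h(33,7)=(33*31+7)%997=33 h(53,43)=(53*31+43)%997=689 -> [291, 283, 33, 689]
L2: h(291,283)=(291*31+283)%997=331 h(33,689)=(33*31+689)%997=715 -> [331, 715]
L3: h(331,715)=(331*31+715)%997=9 -> [9]

Answer: 9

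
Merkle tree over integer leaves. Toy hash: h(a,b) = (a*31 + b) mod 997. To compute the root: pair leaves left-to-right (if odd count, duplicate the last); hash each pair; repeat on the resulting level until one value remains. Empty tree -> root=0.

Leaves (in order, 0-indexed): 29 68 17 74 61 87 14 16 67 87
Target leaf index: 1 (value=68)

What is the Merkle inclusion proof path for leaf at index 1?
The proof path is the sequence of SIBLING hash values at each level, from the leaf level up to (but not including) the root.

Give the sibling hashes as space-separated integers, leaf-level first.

Answer: 29 601 951 602

Derivation:
L0 (leaves): [29, 68, 17, 74, 61, 87, 14, 16, 67, 87], target index=1
L1: h(29,68)=(29*31+68)%997=967 [pair 0] h(17,74)=(17*31+74)%997=601 [pair 1] h(61,87)=(61*31+87)%997=981 [pair 2] h(14,16)=(14*31+16)%997=450 [pair 3] h(67,87)=(67*31+87)%997=170 [pair 4] -> [967, 601, 981, 450, 170]
  Sibling for proof at L0: 29
L2: h(967,601)=(967*31+601)%997=668 [pair 0] h(981,450)=(981*31+450)%997=951 [pair 1] h(170,170)=(170*31+170)%997=455 [pair 2] -> [668, 951, 455]
  Sibling for proof at L1: 601
L3: h(668,951)=(668*31+951)%997=722 [pair 0] h(455,455)=(455*31+455)%997=602 [pair 1] -> [722, 602]
  Sibling for proof at L2: 951
L4: h(722,602)=(722*31+602)%997=53 [pair 0] -> [53]
  Sibling for proof at L3: 602
Root: 53
Proof path (sibling hashes from leaf to root): [29, 601, 951, 602]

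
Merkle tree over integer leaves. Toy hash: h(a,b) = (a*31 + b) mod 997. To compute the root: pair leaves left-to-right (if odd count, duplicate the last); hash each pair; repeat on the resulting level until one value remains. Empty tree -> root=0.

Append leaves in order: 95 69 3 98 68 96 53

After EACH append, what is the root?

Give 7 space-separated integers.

Answer: 95 23 809 904 947 846 338

Derivation:
After append 95 (leaves=[95]):
  L0: [95]
  root=95
After append 69 (leaves=[95, 69]):
  L0: [95, 69]
  L1: h(95,69)=(95*31+69)%997=23 -> [23]
  root=23
After append 3 (leaves=[95, 69, 3]):
  L0: [95, 69, 3]
  L1: h(95,69)=(95*31+69)%997=23 h(3,3)=(3*31+3)%997=96 -> [23, 96]
  L2: h(23,96)=(23*31+96)%997=809 -> [809]
  root=809
After append 98 (leaves=[95, 69, 3, 98]):
  L0: [95, 69, 3, 98]
  L1: h(95,69)=(95*31+69)%997=23 h(3,98)=(3*31+98)%997=191 -> [23, 191]
  L2: h(23,191)=(23*31+191)%997=904 -> [904]
  root=904
After append 68 (leaves=[95, 69, 3, 98, 68]):
  L0: [95, 69, 3, 98, 68]
  L1: h(95,69)=(95*31+69)%997=23 h(3,98)=(3*31+98)%997=191 h(68,68)=(68*31+68)%997=182 -> [23, 191, 182]
  L2: h(23,191)=(23*31+191)%997=904 h(182,182)=(182*31+182)%997=839 -> [904, 839]
  L3: h(904,839)=(904*31+839)%997=947 -> [947]
  root=947
After append 96 (leaves=[95, 69, 3, 98, 68, 96]):
  L0: [95, 69, 3, 98, 68, 96]
  L1: h(95,69)=(95*31+69)%997=23 h(3,98)=(3*31+98)%997=191 h(68,96)=(68*31+96)%997=210 -> [23, 191, 210]
  L2: h(23,191)=(23*31+191)%997=904 h(210,210)=(210*31+210)%997=738 -> [904, 738]
  L3: h(904,738)=(904*31+738)%997=846 -> [846]
  root=846
After append 53 (leaves=[95, 69, 3, 98, 68, 96, 53]):
  L0: [95, 69, 3, 98, 68, 96, 53]
  L1: h(95,69)=(95*31+69)%997=23 h(3,98)=(3*31+98)%997=191 h(68,96)=(68*31+96)%997=210 h(53,53)=(53*31+53)%997=699 -> [23, 191, 210, 699]
  L2: h(23,191)=(23*31+191)%997=904 h(210,699)=(210*31+699)%997=230 -> [904, 230]
  L3: h(904,230)=(904*31+230)%997=338 -> [338]
  root=338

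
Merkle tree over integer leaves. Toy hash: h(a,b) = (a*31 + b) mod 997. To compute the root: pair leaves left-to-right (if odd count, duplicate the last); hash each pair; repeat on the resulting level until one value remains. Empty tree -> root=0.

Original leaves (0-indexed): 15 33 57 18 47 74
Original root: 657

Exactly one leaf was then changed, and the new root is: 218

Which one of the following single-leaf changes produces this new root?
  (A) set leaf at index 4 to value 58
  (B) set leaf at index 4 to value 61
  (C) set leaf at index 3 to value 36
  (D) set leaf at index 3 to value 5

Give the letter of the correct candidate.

Answer: C

Derivation:
Original leaves: [15, 33, 57, 18, 47, 74]
Target new root: 218
Try each candidate change and compute the resulting root:
Candidate A: set leaf[4] = 58 -> leaves = [15, 33, 57, 18, 58, 74]
  L0: [15, 33, 57, 18, 58, 74]
  L1: h(15,33)=(15*31+33)%997=498 h(57,18)=(57*31+18)%997=788 h(58,74)=(58*31+74)%997=875 -> [498, 788, 875]
  L2: h(498,788)=(498*31+788)%997=274 h(875,875)=(875*31+875)%997=84 -> [274, 84]
  L3: h(274,84)=(274*31+84)%997=602 -> [602]
  root = 602 != target 218
Candidate B: set leaf[4] = 61 -> leaves = [15, 33, 57, 18, 61, 74]
  L0: [15, 33, 57, 18, 61, 74]
  L1: h(15,33)=(15*31+33)%997=498 h(57,18)=(57*31+18)%997=788 h(61,74)=(61*31+74)%997=968 -> [498, 788, 968]
  L2: h(498,788)=(498*31+788)%997=274 h(968,968)=(968*31+968)%997=69 -> [274, 69]
  L3: h(274,69)=(274*31+69)%997=587 -> [587]
  root = 587 != target 218
Candidate C: set leaf[3] = 36 -> leaves = [15, 33, 57, 36, 47, 74]
  L0: [15, 33, 57, 36, 47, 74]
  L1: h(15,33)=(15*31+33)%997=498 h(57,36)=(57*31+36)%997=806 h(47,74)=(47*31+74)%997=534 -> [498, 806, 534]
  L2: h(498,806)=(498*31+806)%997=292 h(534,534)=(534*31+534)%997=139 -> [292, 139]
  L3: h(292,139)=(292*31+139)%997=218 -> [218]
  root = 218 == target 218  ** MATCH **
Candidate D: set leaf[3] = 5 -> leaves = [15, 33, 57, 5, 47, 74]
  L0: [15, 33, 57, 5, 47, 74]
  L1: h(15,33)=(15*31+33)%997=498 h(57,5)=(57*31+5)%997=775 h(47,74)=(47*31+74)%997=534 -> [498, 775, 534]
  L2: h(498,775)=(498*31+775)%997=261 h(534,534)=(534*31+534)%997=139 -> [261, 139]
  L3: h(261,139)=(261*31+139)%997=254 -> [254]
  root = 254 != target 218
Candidate C produces the target root.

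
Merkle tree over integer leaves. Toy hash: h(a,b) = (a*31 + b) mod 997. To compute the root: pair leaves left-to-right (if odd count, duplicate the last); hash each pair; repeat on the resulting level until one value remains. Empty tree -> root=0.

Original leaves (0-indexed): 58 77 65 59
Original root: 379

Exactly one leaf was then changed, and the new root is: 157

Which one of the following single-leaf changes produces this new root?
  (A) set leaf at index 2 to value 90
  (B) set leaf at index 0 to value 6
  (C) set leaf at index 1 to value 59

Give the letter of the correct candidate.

Answer: A

Derivation:
Original leaves: [58, 77, 65, 59]
Target new root: 157
Try each candidate change and compute the resulting root:
Candidate A: set leaf[2] = 90 -> leaves = [58, 77, 90, 59]
  L0: [58, 77, 90, 59]
  L1: h(58,77)=(58*31+77)%997=878 h(90,59)=(90*31+59)%997=855 -> [878, 855]
  L2: h(878,855)=(878*31+855)%997=157 -> [157]
  root = 157 == target 157  ** MATCH **
Candidate B: set leaf[0] = 6 -> leaves = [6, 77, 65, 59]
  L0: [6, 77, 65, 59]
  L1: h(6,77)=(6*31+77)%997=263 h(65,59)=(65*31+59)%997=80 -> [263, 80]
  L2: h(263,80)=(263*31+80)%997=257 -> [257]
  root = 257 != target 157
Candidate C: set leaf[1] = 59 -> leaves = [58, 59, 65, 59]
  L0: [58, 59, 65, 59]
  L1: h(58,59)=(58*31+59)%997=860 h(65,59)=(65*31+59)%997=80 -> [860, 80]
  L2: h(860,80)=(860*31+80)%997=818 -> [818]
  root = 818 != target 157
Candidate A produces the target root.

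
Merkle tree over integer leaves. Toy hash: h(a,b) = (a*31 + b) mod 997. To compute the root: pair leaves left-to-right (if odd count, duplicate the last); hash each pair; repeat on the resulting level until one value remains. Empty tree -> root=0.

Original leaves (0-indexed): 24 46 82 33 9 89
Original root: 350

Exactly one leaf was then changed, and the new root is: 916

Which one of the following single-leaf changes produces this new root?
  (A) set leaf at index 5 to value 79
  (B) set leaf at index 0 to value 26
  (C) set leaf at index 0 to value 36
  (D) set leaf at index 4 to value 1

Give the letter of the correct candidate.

Answer: C

Derivation:
Original leaves: [24, 46, 82, 33, 9, 89]
Target new root: 916
Try each candidate change and compute the resulting root:
Candidate A: set leaf[5] = 79 -> leaves = [24, 46, 82, 33, 9, 79]
  L0: [24, 46, 82, 33, 9, 79]
  L1: h(24,46)=(24*31+46)%997=790 h(82,33)=(82*31+33)%997=581 h(9,79)=(9*31+79)%997=358 -> [790, 581, 358]
  L2: h(790,581)=(790*31+581)%997=146 h(358,358)=(358*31+358)%997=489 -> [146, 489]
  L3: h(146,489)=(146*31+489)%997=30 -> [30]
  root = 30 != target 916
Candidate B: set leaf[0] = 26 -> leaves = [26, 46, 82, 33, 9, 89]
  L0: [26, 46, 82, 33, 9, 89]
  L1: h(26,46)=(26*31+46)%997=852 h(82,33)=(82*31+33)%997=581 h(9,89)=(9*31+89)%997=368 -> [852, 581, 368]
  L2: h(852,581)=(852*31+581)%997=74 h(368,368)=(368*31+368)%997=809 -> [74, 809]
  L3: h(74,809)=(74*31+809)%997=112 -> [112]
  root = 112 != target 916
Candidate C: set leaf[0] = 36 -> leaves = [36, 46, 82, 33, 9, 89]
  L0: [36, 46, 82, 33, 9, 89]
  L1: h(36,46)=(36*31+46)%997=165 h(82,33)=(82*31+33)%997=581 h(9,89)=(9*31+89)%997=368 -> [165, 581, 368]
  L2: h(165,581)=(165*31+581)%997=711 h(368,368)=(368*31+368)%997=809 -> [711, 809]
  L3: h(711,809)=(711*31+809)%997=916 -> [916]
  root = 916 == target 916  ** MATCH **
Candidate D: set leaf[4] = 1 -> leaves = [24, 46, 82, 33, 1, 89]
  L0: [24, 46, 82, 33, 1, 89]
  L1: h(24,46)=(24*31+46)%997=790 h(82,33)=(82*31+33)%997=581 h(1,89)=(1*31+89)%997=120 -> [790, 581, 120]
  L2: h(790,581)=(790*31+581)%997=146 h(120,120)=(120*31+120)%997=849 -> [146, 849]
  L3: h(146,849)=(146*31+849)%997=390 -> [390]
  root = 390 != target 916
Candidate C produces the target root.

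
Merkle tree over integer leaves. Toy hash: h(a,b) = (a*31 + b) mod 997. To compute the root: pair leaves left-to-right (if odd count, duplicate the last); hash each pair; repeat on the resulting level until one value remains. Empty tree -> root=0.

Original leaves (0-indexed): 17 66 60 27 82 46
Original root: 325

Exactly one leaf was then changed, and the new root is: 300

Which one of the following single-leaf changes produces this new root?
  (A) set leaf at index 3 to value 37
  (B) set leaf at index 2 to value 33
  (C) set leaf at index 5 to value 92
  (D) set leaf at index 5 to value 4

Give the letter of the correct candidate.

Original leaves: [17, 66, 60, 27, 82, 46]
Target new root: 300
Try each candidate change and compute the resulting root:
Candidate A: set leaf[3] = 37 -> leaves = [17, 66, 60, 37, 82, 46]
  L0: [17, 66, 60, 37, 82, 46]
  L1: h(17,66)=(17*31+66)%997=593 h(60,37)=(60*31+37)%997=900 h(82,46)=(82*31+46)%997=594 -> [593, 900, 594]
  L2: h(593,900)=(593*31+900)%997=340 h(594,594)=(594*31+594)%997=65 -> [340, 65]
  L3: h(340,65)=(340*31+65)%997=635 -> [635]
  root = 635 != target 300
Candidate B: set leaf[2] = 33 -> leaves = [17, 66, 33, 27, 82, 46]
  L0: [17, 66, 33, 27, 82, 46]
  L1: h(17,66)=(17*31+66)%997=593 h(33,27)=(33*31+27)%997=53 h(82,46)=(82*31+46)%997=594 -> [593, 53, 594]
  L2: h(593,53)=(593*31+53)%997=490 h(594,594)=(594*31+594)%997=65 -> [490, 65]
  L3: h(490,65)=(490*31+65)%997=300 -> [300]
  root = 300 == target 300  ** MATCH **
Candidate C: set leaf[5] = 92 -> leaves = [17, 66, 60, 27, 82, 92]
  L0: [17, 66, 60, 27, 82, 92]
  L1: h(17,66)=(17*31+66)%997=593 h(60,27)=(60*31+27)%997=890 h(82,92)=(82*31+92)%997=640 -> [593, 890, 640]
  L2: h(593,890)=(593*31+890)%997=330 h(640,640)=(640*31+640)%997=540 -> [330, 540]
  L3: h(330,540)=(330*31+540)%997=800 -> [800]
  root = 800 != target 300
Candidate D: set leaf[5] = 4 -> leaves = [17, 66, 60, 27, 82, 4]
  L0: [17, 66, 60, 27, 82, 4]
  L1: h(17,66)=(17*31+66)%997=593 h(60,27)=(60*31+27)%997=890 h(82,4)=(82*31+4)%997=552 -> [593, 890, 552]
  L2: h(593,890)=(593*31+890)%997=330 h(552,552)=(552*31+552)%997=715 -> [330, 715]
  L3: h(330,715)=(330*31+715)%997=975 -> [975]
  root = 975 != target 300
Candidate B produces the target root.

Answer: B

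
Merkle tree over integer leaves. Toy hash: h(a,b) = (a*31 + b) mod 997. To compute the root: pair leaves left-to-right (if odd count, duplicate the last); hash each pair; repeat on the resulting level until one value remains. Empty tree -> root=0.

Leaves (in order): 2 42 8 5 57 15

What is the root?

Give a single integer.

Answer: 306

Derivation:
L0: [2, 42, 8, 5, 57, 15]
L1: h(2,42)=(2*31+42)%997=104 h(8,5)=(8*31+5)%997=253 h(57,15)=(57*31+15)%997=785 -> [104, 253, 785]
L2: h(104,253)=(104*31+253)%997=486 h(785,785)=(785*31+785)%997=195 -> [486, 195]
L3: h(486,195)=(486*31+195)%997=306 -> [306]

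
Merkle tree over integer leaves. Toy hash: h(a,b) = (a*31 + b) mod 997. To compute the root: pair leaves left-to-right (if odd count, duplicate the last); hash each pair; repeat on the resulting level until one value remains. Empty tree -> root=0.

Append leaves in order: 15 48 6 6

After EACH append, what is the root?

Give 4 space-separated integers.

Answer: 15 513 143 143

Derivation:
After append 15 (leaves=[15]):
  L0: [15]
  root=15
After append 48 (leaves=[15, 48]):
  L0: [15, 48]
  L1: h(15,48)=(15*31+48)%997=513 -> [513]
  root=513
After append 6 (leaves=[15, 48, 6]):
  L0: [15, 48, 6]
  L1: h(15,48)=(15*31+48)%997=513 h(6,6)=(6*31+6)%997=192 -> [513, 192]
  L2: h(513,192)=(513*31+192)%997=143 -> [143]
  root=143
After append 6 (leaves=[15, 48, 6, 6]):
  L0: [15, 48, 6, 6]
  L1: h(15,48)=(15*31+48)%997=513 h(6,6)=(6*31+6)%997=192 -> [513, 192]
  L2: h(513,192)=(513*31+192)%997=143 -> [143]
  root=143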